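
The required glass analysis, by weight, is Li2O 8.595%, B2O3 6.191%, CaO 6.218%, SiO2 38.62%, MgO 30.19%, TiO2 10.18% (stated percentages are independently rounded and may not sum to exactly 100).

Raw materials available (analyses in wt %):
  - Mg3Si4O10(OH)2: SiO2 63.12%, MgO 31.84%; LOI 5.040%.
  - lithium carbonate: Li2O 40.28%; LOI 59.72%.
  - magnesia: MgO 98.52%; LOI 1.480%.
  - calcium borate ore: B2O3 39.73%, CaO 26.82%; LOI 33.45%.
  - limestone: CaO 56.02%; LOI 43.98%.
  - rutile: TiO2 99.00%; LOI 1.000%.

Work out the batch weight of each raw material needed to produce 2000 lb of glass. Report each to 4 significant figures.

Batch per 2000 lb glass:
  Mg3Si4O10(OH)2: 1224 lb
  lithium carbonate: 426.8 lb
  magnesia: 217.4 lb
  calcium borate ore: 311.7 lb
  limestone: 72.79 lb
  rutile: 205.7 lb
Total batch = 2458 lb; LOI loss = 458.1 lb; yield = 81.36%

Intermediates appear rounded off to 4 significant digits on the page — each numeric step carries full precision throughout. Exactly one rounding is applied to every reported number — the derived quantities (the yield, six oxide percentages, totals, net glass mass, LOI) are re-derived at full precision from the weighed amounts at 2000 lb of glass, as written in the problem or answer text.
Oxide mass targets, per 2000 lb glass:
  Li2O: 8.595% × 2000 = 171.9 lb
  B2O3: 6.191% × 2000 = 123.8 lb
  CaO: 6.218% × 2000 = 124.4 lb
  SiO2: 38.62% × 2000 = 772.4 lb
  MgO: 30.19% × 2000 = 603.8 lb
  TiO2: 10.18% × 2000 = 203.6 lb
Balance tally, oxide-wise, working from each reported weight, on the stated basis (summed amounts equal target values up to rounding of the answer):
  Li2O: 426.8·0.4028 = 171.9 lb (target 171.9 lb)
  B2O3: 311.7·0.3973 = 123.8 lb (target 123.8 lb)
  CaO: 311.7·0.2682 + 72.79·0.5602 = 124.4 lb (target 124.4 lb)
  SiO2: 1224·0.6312 = 772.6 lb (target 772.4 lb)
  MgO: 1224·0.3184 + 217.4·0.9852 = 603.9 lb (target 603.8 lb)
  TiO2: 205.7·0.9900 = 203.6 lb (target 203.6 lb)
Auditing the glass mass value: batch total minus LOI = 2000 lb (targets for the oxides total 2000 lb; basis as stated: 2000 lb — deltas are rounding alone).
Adding the batch up: Σ batch = 2458 lb; LOI loss = Σ batch·LOI = 458.1 lb; yield = glass ÷ total batch = 81.36%.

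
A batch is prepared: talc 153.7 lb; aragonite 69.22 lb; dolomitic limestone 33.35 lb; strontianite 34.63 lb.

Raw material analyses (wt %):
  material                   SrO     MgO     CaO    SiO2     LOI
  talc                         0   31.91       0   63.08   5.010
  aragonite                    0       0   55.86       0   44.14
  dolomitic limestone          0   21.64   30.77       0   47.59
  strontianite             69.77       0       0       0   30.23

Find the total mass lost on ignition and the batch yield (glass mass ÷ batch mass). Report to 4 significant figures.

LOI loss = 64.59 lb; glass = 226.3 lb; yield = 77.80%

Working values appear, rounded to four significant digits, at each printed step — full precision is carried throughout. Each reported figure is rounded a single time. The derived quantities are recomputed from the weighed amounts at 226.3 lb of glass at full float precision (the four compositions, totals, glass mass, LOI, yield) as written in the question or the answer.
Ignition loss by material:
  talc: 153.7 × 0.05010 = 7.700 lb
  aragonite: 69.22 × 0.4414 = 30.55 lb
  dolomitic limestone: 33.35 × 0.4759 = 15.87 lb
  strontianite: 34.63 × 0.3023 = 10.47 lb
Total LOI = 64.59 lb
Glass = batch − LOI = 290.9 − 64.59 = 226.3 lb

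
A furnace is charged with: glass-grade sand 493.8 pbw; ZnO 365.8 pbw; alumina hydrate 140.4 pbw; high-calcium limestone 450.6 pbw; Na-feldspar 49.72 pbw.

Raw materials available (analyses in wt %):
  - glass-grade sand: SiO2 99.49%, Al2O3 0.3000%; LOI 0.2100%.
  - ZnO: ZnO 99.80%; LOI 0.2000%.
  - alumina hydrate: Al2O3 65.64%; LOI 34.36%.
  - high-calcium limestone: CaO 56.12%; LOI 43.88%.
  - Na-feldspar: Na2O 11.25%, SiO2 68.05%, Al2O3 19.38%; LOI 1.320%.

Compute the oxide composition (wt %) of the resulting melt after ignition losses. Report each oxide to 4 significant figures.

Glass mass = 1252 pbw (batch 1500 − LOI 248.4).
Composition: ZnO 29.16%, Na2O 0.4468%, SiO2 41.94%, CaO 20.20%, Al2O3 8.249%

Each numeric step keeps full float precision through the solve — values along the way are shown, rounded to four significant digits, when written out — a single rounding finalizes each reported value — all derived quantities are computed at full float precision (glass mass, the five compositions, totals, the yield, LOI) from the batch weights at 1252 pbw of glass as set out in either problem or answer.
What the batch supplies per oxide:
  ZnO: 365.8·0.9980 = 365.1 pbw
  Na2O: 49.72·0.1125 = 5.593 pbw
  SiO2: 493.8·0.9949 + 49.72·0.6805 = 525.1 pbw
  CaO: 450.6·0.5612 = 252.9 pbw
  Al2O3: 493.8·0.003000 + 140.4·0.6564 + 49.72·0.1938 = 103.3 pbw
LOI: 493.8·0.002100 + 365.8·0.002000 + 140.4·0.3436 + 450.6·0.4388 + 49.72·0.01320 = 248.4 pbw
Glass mass = batch − LOI = 1500 − 248.4 = 1252 pbw (consistent with Σ oxide mass)
percent share: oxide ÷ glass, ×100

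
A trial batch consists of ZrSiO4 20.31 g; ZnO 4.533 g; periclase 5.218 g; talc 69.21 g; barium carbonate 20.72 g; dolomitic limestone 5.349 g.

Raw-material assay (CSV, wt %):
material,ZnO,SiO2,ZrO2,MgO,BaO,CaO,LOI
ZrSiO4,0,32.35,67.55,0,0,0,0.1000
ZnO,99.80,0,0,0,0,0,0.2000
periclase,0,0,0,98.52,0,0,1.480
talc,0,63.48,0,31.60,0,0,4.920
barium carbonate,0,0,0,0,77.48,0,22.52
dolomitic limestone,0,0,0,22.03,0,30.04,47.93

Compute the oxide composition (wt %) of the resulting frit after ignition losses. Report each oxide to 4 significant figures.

Glass mass = 114.6 g (batch 125.3 − LOI 10.74).
Composition: ZnO 3.948%, SiO2 44.07%, ZrO2 11.97%, MgO 24.60%, BaO 14.01%, CaO 1.402%

In-progress results are printed rounded to four significant figures as written. The working math keeps full precision at each step — a single rounding produces every reported value; derived quantities are re-derived at exact precision (six oxide percentages, LOI, net glass mass, totals, yield) using the weight values on 114.6 g of glass exactly as printed in either problem or answer.
What the batch supplies per oxide:
  ZnO: 4.533·0.9980 = 4.524 g
  SiO2: 20.31·0.3235 + 69.21·0.6348 = 50.50 g
  ZrO2: 20.31·0.6755 = 13.72 g
  MgO: 5.218·0.9852 + 69.21·0.3160 + 5.349·0.2203 = 28.19 g
  BaO: 20.72·0.7748 = 16.05 g
  CaO: 5.349·0.3004 = 1.607 g
LOI: 20.31·0.001000 + 4.533·0.002000 + 5.218·0.01480 + 69.21·0.04920 + 20.72·0.2252 + 5.349·0.4793 = 10.74 g
Resulting glass, batch − LOI: 125.3 − 10.74 = 114.6 g (matching Σ of the oxides)
wt % = 100 × oxide mass / glass mass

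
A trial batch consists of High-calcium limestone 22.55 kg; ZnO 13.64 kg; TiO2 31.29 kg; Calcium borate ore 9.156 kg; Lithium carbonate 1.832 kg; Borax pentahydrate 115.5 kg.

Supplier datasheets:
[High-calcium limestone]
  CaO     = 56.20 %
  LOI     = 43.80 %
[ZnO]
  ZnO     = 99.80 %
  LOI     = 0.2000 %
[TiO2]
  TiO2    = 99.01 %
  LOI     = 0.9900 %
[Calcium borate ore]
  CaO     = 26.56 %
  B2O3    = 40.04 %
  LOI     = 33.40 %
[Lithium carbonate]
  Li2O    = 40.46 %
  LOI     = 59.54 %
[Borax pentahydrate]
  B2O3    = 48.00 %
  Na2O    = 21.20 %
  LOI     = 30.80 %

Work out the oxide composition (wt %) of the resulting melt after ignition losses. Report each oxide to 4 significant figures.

Glass mass = 144.0 kg (batch 194.0 − LOI 49.94).
Composition: ZnO 9.451%, CaO 10.49%, TiO2 21.51%, B2O3 41.04%, Li2O 0.5146%, Na2O 17.00%

Every computation holds full float precision in every operation. Working values are shown, rounded to 4 significant figures, between the steps; each reported value is rounded exactly once — derived quantities are recomputed in full float precision (the totals, the yield, six oxide percentages, glass mass, ignition loss) from the batch weights on 144.0 kg of glass exactly as printed in the question or the answer.
Mass of each oxide from the mix:
  ZnO: 13.64·0.9980 = 13.61 kg
  CaO: 22.55·0.5620 + 9.156·0.2656 = 15.10 kg
  TiO2: 31.29·0.9901 = 30.98 kg
  B2O3: 9.156·0.4004 + 115.5·0.4800 = 59.11 kg
  Li2O: 1.832·0.4046 = 0.7412 kg
  Na2O: 115.5·0.2120 = 24.49 kg
LOI: 22.55·0.4380 + 13.64·0.002000 + 31.29·0.009900 + 9.156·0.3340 + 1.832·0.5954 + 115.5·0.3080 = 49.94 kg
Net of LOI, the glass mass = 194.0 − 49.94 = 144.0 kg (= Σ oxide masses)
percent share: oxide ÷ glass, ×100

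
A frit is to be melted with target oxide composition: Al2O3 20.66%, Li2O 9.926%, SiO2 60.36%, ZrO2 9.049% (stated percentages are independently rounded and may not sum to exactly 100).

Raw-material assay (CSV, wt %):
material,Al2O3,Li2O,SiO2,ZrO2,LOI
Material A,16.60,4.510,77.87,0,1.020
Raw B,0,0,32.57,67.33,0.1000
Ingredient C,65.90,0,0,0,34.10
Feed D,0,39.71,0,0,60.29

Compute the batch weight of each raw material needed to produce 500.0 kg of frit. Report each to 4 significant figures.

Batch per 500.0 kg frit:
  Material A: 359.5 kg
  Raw B: 67.20 kg
  Ingredient C: 66.21 kg
  Feed D: 84.16 kg
Total batch = 577.1 kg; LOI loss = 77.05 kg; yield = 86.65%

All arithmetic keeps full float precision through every step. Values along the way are displayed (rounded to 4 significant figures) at each printed step; every reported result undergoes a single rounding — the derived quantities, which include the yield, net glass mass, LOI, the four compositions, totals, are rebuilt in full float precision, exactly as printed in the question or the answer, from the batch weights for 500.0 kg of glass.
Oxide-by-oxide targets in 500.0 kg frit:
  Al2O3: 20.66% × 500.0 = 103.3 kg
  Li2O: 9.926% × 500.0 = 49.63 kg
  SiO2: 60.36% × 500.0 = 301.8 kg
  ZrO2: 9.049% × 500.0 = 45.24 kg
Oxide-by-oxide audit from the weights as reported, under the basis named above (each sum matches its target mass modulo rounding of the values):
  Al2O3: 359.5·0.1660 + 66.21·0.6590 = 103.3 kg (target 103.3 kg)
  Li2O: 359.5·0.04510 + 84.16·0.3971 = 49.63 kg (target 49.63 kg)
  SiO2: 359.5·0.7787 + 67.20·0.3257 = 301.8 kg (target 301.8 kg)
  ZrO2: 67.20·0.6733 = 45.25 kg (target 45.24 kg)
The glass-mass cross-check: whole batch net of LOI = 500.0 kg (per-oxide target masses sum to 500.0 kg; the stated basis being 500.0 kg — differing by rounding only).
Total batch = Σ batch = 577.1 kg; loss to ignition Σ batch·LOI = 77.05 kg; as yield: glass ÷ batch → 86.65%.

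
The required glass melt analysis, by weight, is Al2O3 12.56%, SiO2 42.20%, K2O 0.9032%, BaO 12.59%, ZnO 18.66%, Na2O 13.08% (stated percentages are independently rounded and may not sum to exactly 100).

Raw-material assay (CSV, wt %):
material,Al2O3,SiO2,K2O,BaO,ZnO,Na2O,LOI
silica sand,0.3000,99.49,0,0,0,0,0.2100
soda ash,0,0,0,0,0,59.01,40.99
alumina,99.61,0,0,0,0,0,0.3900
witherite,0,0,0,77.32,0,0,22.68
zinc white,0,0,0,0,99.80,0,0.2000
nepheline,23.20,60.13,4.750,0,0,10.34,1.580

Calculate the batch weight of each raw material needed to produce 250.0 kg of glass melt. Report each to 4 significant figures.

Batch per 250.0 kg glass melt:
  silica sand: 77.31 kg
  soda ash: 47.08 kg
  alumina: 20.22 kg
  witherite: 40.71 kg
  zinc white: 46.74 kg
  nepheline: 47.54 kg
Total batch = 279.6 kg; LOI loss = 29.62 kg; yield = 89.41%

All arithmetic carries exact precision at all times; in-progress results appear, with 4-significant-figure rounding, as written. A single rounding produces each reported number — all derived quantities, which include the totals, yield, glass mass, six oxide percentages, ignition loss, are computed at full precision, exactly as printed in problem or answer, using the weight values for 250.0 kg of glass.
Target oxide masses per 250.0 kg glass melt:
  Al2O3: 12.56% × 250.0 = 31.40 kg
  SiO2: 42.20% × 250.0 = 105.5 kg
  K2O: 0.9032% × 250.0 = 2.258 kg
  BaO: 12.59% × 250.0 = 31.48 kg
  ZnO: 18.66% × 250.0 = 46.65 kg
  Na2O: 13.08% × 250.0 = 32.70 kg
Balance tally, oxide-wise, with the batch weights as given, for the quoted basis mass (sums match the target masses within answer rounding):
  Al2O3: 77.31·0.003000 + 20.22·0.9961 + 47.54·0.2320 = 31.40 kg (target 31.40 kg)
  SiO2: 77.31·0.9949 + 47.54·0.6013 = 105.5 kg (target 105.5 kg)
  K2O: 47.54·0.04750 = 2.258 kg (target 2.258 kg)
  BaO: 40.71·0.7732 = 31.48 kg (target 31.48 kg)
  ZnO: 46.74·0.9980 = 46.65 kg (target 46.65 kg)
  Na2O: 47.08·0.5901 + 47.54·0.1034 = 32.70 kg (target 32.70 kg)
Glass-mass sanity pass: batch total minus LOI = 250.0 kg (targets for the oxides total 250.0 kg; basis as stated: 250.0 kg — a pure rounding effect).
Whole-batch sum: Σ batch = 279.6 kg; Σ batch·LOI gives LOI loss = 29.62 kg; yield: glass divided by total = 89.41%.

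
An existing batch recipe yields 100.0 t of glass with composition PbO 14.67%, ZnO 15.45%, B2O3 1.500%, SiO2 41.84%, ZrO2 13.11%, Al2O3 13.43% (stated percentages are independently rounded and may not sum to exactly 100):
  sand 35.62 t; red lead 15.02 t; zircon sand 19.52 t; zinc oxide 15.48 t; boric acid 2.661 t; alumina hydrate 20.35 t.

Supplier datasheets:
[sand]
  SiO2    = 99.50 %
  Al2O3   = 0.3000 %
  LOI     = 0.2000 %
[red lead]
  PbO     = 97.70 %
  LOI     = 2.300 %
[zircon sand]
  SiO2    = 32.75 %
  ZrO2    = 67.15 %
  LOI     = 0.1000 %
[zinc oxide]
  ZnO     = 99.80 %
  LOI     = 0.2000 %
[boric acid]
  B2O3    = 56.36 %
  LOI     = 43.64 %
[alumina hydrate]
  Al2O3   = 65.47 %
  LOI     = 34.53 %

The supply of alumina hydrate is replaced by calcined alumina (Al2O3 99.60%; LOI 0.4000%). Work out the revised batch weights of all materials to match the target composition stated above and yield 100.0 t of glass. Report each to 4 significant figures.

All internal work maintains full float precision throughout — rounding to 4 significant digits governs each mid-chain value as displayed — each reported result undergoes a single rounding; the derived quantities, which include totals, ignition loss, the six compositions, the yield, glass mass, are re-derived in full float precision, as written in problem or answer, from the batch weights for 100.0 t of glass.
The oxide mass targets at 100.0 t glass:
  PbO: 14.67% × 100.0 = 14.67 t
  ZnO: 15.45% × 100.0 = 15.45 t
  B2O3: 1.500% × 100.0 = 1.500 t
  SiO2: 41.84% × 100.0 = 41.84 t
  ZrO2: 13.11% × 100.0 = 13.11 t
  Al2O3: 13.43% × 100.0 = 13.43 t
Oxide-by-oxide audit per the reported batch figures, under the basis named above (summed amounts equal target values net of answer rounding effects):
  PbO: 15.02·0.9770 = 14.67 t (target 14.67 t)
  ZnO: 15.48·0.9980 = 15.45 t (target 15.45 t)
  B2O3: 2.661·0.5636 = 1.500 t (target 1.500 t)
  SiO2: 35.62·0.9950 + 19.52·0.3275 = 41.83 t (target 41.84 t)
  ZrO2: 19.52·0.6715 = 13.11 t (target 13.11 t)
  Al2O3: 35.62·0.003000 + 13.38·0.9960 = 13.43 t (target 13.43 t)
Glass-mass bookkeeping: net batch after ignition = 100.0 t (summing oxide targets gives 100.0 t; basis as stated: 100.0 t — rounding explains the deltas).
Batch total: Σ batch = 101.7 t; the LOI term Σ batch·LOI equals 1.682 t; yield = glass ÷ total batch = 98.35%.

Revised batch per 100.0 t glass:
  sand: 35.62 t
  red lead: 15.02 t
  zircon sand: 19.52 t
  zinc oxide: 15.48 t
  boric acid: 2.661 t
  calcined alumina: 13.38 t
Total batch = 101.7 t; LOI loss = 1.682 t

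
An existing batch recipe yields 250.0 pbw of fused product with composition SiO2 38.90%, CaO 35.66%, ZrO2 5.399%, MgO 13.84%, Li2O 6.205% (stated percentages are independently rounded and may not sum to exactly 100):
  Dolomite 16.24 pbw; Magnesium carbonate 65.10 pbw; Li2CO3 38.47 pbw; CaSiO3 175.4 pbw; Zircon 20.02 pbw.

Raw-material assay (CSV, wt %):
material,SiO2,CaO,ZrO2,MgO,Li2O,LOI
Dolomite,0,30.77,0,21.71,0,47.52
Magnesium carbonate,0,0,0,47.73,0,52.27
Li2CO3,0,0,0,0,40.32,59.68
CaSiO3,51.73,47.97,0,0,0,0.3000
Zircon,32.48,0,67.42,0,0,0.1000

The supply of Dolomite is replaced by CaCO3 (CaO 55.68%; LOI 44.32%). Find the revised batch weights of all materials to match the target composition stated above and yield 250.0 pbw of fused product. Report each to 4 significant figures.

Revised batch per 250.0 pbw fused product:
  CaCO3: 8.977 pbw
  Magnesium carbonate: 72.49 pbw
  Li2CO3: 38.47 pbw
  CaSiO3: 175.4 pbw
  Zircon: 20.02 pbw
Total batch = 315.4 pbw; LOI loss = 65.37 pbw

The whole derivation maintains exact precision in every operation — values along the way are printed, with 4-significant-digit rounding, in the working; every reported number sees exactly one rounding. Derived quantities (the totals, the yield, five oxide percentages, LOI, glass mass) are rebuilt from the weighed amounts per 250.0 pbw of glass at full precision, as they appear in the question or the answer.
Target masses of each oxide per 250.0 pbw fused product:
  SiO2: 38.90% × 250.0 = 97.25 pbw
  CaO: 35.66% × 250.0 = 89.15 pbw
  ZrO2: 5.399% × 250.0 = 13.50 pbw
  MgO: 13.84% × 250.0 = 34.60 pbw
  Li2O: 6.205% × 250.0 = 15.51 pbw
Mass-balance tally per oxide on the weights just shown, versus the basis set out (delivered sums recover each target net of answer rounding effects):
  SiO2: 175.4·0.5173 + 20.02·0.3248 = 97.24 pbw (target 97.25 pbw)
  CaO: 8.977·0.5568 + 175.4·0.4797 = 89.14 pbw (target 89.15 pbw)
  ZrO2: 20.02·0.6742 = 13.50 pbw (target 13.50 pbw)
  MgO: 72.49·0.4773 = 34.60 pbw (target 34.60 pbw)
  Li2O: 38.47·0.4032 = 15.51 pbw (target 15.51 pbw)
Glass mass check: Σ batch − LOI loss = 250.0 pbw (the targets, summed, come to 250.0 pbw; the stated basis being 250.0 pbw — any gap is answer rounding).
Summing the batch: Σ batch = 315.4 pbw; LOI removed, Σ of batch·LOI: 65.37 pbw; yield: glass divided by total = 79.27%.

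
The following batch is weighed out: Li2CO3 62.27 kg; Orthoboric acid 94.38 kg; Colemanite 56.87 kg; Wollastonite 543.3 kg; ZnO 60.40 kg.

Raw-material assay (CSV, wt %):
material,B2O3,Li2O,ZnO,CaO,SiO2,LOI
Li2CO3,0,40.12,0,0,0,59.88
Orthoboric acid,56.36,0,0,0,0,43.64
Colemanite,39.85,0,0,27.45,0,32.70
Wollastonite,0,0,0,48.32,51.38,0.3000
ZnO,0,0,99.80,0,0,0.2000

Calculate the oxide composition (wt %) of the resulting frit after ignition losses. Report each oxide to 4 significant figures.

Intermediates are printed rounded to four significant digits when written out — the working math maintains full precision through the solve; each reported result is rounded exactly once — derived quantities, which include five oxide percentages, the totals, ignition loss, net glass mass, the yield, are recomputed at exact precision, as they appear in the question or the answer, using the weight values at 718.4 kg of glass.
Oxide-by-oxide delivered mass:
  B2O3: 94.38·0.5636 + 56.87·0.3985 = 75.86 kg
  Li2O: 62.27·0.4012 = 24.98 kg
  ZnO: 60.40·0.9980 = 60.28 kg
  CaO: 56.87·0.2745 + 543.3·0.4832 = 278.1 kg
  SiO2: 543.3·0.5138 = 279.1 kg
LOI: 62.27·0.5988 + 94.38·0.4364 + 56.87·0.3270 + 543.3·0.003000 + 60.40·0.002000 = 98.82 kg
batch − LOI leaves glass = 817.2 − 98.82 = 718.4 kg (= Σ oxide masses)
each oxide over glass, ×100, is wt %

Glass mass = 718.4 kg (batch 817.2 − LOI 98.82).
Composition: B2O3 10.56%, Li2O 3.478%, ZnO 8.391%, CaO 38.72%, SiO2 38.86%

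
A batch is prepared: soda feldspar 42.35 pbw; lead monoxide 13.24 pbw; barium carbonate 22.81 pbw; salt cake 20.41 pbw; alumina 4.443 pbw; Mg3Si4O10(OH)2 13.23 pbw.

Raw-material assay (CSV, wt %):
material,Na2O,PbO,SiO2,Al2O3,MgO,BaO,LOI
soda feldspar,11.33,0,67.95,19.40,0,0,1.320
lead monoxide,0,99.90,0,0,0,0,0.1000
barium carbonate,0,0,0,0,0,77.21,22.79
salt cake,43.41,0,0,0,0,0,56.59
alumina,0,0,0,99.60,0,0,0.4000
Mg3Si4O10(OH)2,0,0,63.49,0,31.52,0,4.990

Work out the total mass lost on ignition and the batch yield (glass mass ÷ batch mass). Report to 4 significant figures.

All arithmetic carries full float precision through every step — working values are printed, rounded to 4 significant figures, at each printed step — every reported figure is rounded exactly once. Derived quantities, which include six oxide percentages, ignition loss, net glass mass, the yield, totals, are carried at full float precision, as they appear in the problem or the answer, from the batch weights per 98.48 pbw of glass.
Loss on ignition, line by line:
  soda feldspar: 42.35 × 0.01320 = 0.5590 pbw
  lead monoxide: 13.24 × 0.001000 = 0.01324 pbw
  barium carbonate: 22.81 × 0.2279 = 5.198 pbw
  salt cake: 20.41 × 0.5659 = 11.55 pbw
  alumina: 4.443 × 0.004000 = 0.01777 pbw
  Mg3Si4O10(OH)2: 13.23 × 0.04990 = 0.6602 pbw
Total LOI = 18.00 pbw
Glass = batch − LOI = 116.5 − 18.00 = 98.48 pbw

LOI loss = 18.00 pbw; glass = 98.48 pbw; yield = 84.55%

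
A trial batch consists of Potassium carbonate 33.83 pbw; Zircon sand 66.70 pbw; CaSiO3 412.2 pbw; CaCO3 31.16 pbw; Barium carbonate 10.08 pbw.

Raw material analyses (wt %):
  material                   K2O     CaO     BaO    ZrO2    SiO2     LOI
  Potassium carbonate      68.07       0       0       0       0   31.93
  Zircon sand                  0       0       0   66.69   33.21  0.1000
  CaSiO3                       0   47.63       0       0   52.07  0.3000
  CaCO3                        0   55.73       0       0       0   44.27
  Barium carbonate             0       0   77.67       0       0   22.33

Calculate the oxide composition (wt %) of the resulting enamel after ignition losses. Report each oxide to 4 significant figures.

Glass mass = 525.8 pbw (batch 554.0 − LOI 28.15).
Composition: K2O 4.379%, CaO 40.64%, BaO 1.489%, ZrO2 8.460%, SiO2 45.03%

The intermediate values are shown, with 4-significant-figure rounding, across the worked steps — all arithmetic holds full float precision from first step to last — exactly one rounding is applied to each reported number. All derived quantities, which include the totals, the five compositions, glass mass, yield, ignition loss, are recomputed at full float precision, exactly as shown in the question or the answer, from the weighed amounts at 525.8 pbw of glass.
Per-oxide mass from batch:
  K2O: 33.83·0.6807 = 23.03 pbw
  CaO: 412.2·0.4763 + 31.16·0.5573 = 213.7 pbw
  BaO: 10.08·0.7767 = 7.829 pbw
  ZrO2: 66.70·0.6669 = 44.48 pbw
  SiO2: 66.70·0.3321 + 412.2·0.5207 = 236.8 pbw
LOI: 33.83·0.3193 + 66.70·0.001000 + 412.2·0.003000 + 31.16·0.4427 + 10.08·0.2233 = 28.15 pbw
Net of LOI, the glass mass = 554.0 − 28.15 = 525.8 pbw (= the summed oxide contributions)
oxide / glass × 100 gives the wt %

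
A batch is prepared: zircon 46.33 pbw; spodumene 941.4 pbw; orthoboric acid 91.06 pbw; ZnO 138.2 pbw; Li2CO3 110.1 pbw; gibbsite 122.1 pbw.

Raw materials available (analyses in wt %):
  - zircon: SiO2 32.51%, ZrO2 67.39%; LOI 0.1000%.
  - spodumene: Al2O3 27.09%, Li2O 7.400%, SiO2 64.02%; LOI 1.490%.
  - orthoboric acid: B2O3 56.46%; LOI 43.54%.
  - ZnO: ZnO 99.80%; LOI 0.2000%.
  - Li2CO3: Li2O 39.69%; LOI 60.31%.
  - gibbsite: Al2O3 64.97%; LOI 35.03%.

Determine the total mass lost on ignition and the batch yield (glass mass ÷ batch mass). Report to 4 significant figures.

LOI loss = 163.2 pbw; glass = 1286 pbw; yield = 88.74%

The intermediate values are displayed rounded to 4 significant digits on the page — the working math keeps exact precision from start to finish — exactly one rounding goes into each reported number. Derived quantities (yield, LOI, net glass mass, totals, the six compositions) are recomputed from the weighed amounts per 1286 pbw of glass at full precision, precisely as stated by the problem or the answer.
Ignition loss by material:
  zircon: 46.33 × 0.001000 = 0.04633 pbw
  spodumene: 941.4 × 0.01490 = 14.03 pbw
  orthoboric acid: 91.06 × 0.4354 = 39.65 pbw
  ZnO: 138.2 × 0.002000 = 0.2764 pbw
  Li2CO3: 110.1 × 0.6031 = 66.40 pbw
  gibbsite: 122.1 × 0.3503 = 42.77 pbw
Total LOI = 163.2 pbw
Glass = batch − LOI = 1449 − 163.2 = 1286 pbw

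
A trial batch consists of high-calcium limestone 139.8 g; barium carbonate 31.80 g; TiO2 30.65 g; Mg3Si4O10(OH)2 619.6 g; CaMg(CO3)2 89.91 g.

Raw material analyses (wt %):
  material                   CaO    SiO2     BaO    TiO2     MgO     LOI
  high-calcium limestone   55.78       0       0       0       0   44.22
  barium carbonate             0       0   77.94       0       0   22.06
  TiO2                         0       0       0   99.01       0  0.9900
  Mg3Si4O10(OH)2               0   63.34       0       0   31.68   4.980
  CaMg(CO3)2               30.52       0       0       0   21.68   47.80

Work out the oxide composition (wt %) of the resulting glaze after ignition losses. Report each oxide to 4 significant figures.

Working values are displayed rounded off to 4 significant figures in the printout. Exact precision is carried at all times — each reported value takes exactly one rounding; all derived quantities are rebuilt at exact precision (LOI, the totals, the five compositions, yield, net glass mass) starting from the weights on 768.8 g of glass as they appear in the question or the answer.
Delivered oxide masses:
  CaO: 139.8·0.5578 + 89.91·0.3052 = 105.4 g
  SiO2: 619.6·0.6334 = 392.5 g
  BaO: 31.80·0.7794 = 24.78 g
  TiO2: 30.65·0.9901 = 30.35 g
  MgO: 619.6·0.3168 + 89.91·0.2168 = 215.8 g
LOI: 139.8·0.4422 + 31.80·0.2206 + 30.65·0.009900 + 619.6·0.04980 + 89.91·0.4780 = 143.0 g
Net of LOI, the glass mass = 911.8 − 143.0 = 768.8 g (consistent with Σ oxide mass)
wt % = oxide mass / glass mass × 100

Glass mass = 768.8 g (batch 911.8 − LOI 143.0).
Composition: CaO 13.71%, SiO2 51.05%, BaO 3.224%, TiO2 3.947%, MgO 28.07%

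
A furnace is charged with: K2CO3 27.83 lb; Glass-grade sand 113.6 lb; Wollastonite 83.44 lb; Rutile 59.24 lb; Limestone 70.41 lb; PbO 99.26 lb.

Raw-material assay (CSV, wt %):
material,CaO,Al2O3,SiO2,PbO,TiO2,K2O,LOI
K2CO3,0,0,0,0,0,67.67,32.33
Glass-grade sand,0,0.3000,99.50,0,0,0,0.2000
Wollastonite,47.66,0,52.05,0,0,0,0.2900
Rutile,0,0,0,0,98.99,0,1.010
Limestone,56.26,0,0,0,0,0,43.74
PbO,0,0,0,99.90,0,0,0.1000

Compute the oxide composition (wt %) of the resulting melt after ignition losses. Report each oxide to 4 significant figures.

The intermediate values are displayed (rounded to 4 significant figures) across the worked steps; the whole derivation holds full precision end to end. Every reported figure includes exactly one rounding; the derived quantities are re-derived in full float precision (ignition loss, the six compositions, the yield, glass mass, the totals) from the weighed amounts on 412.8 lb of glass as they appear in question or answer.
Oxide masses out of the charge:
  CaO: 83.44·0.4766 + 70.41·0.5626 = 79.38 lb
  Al2O3: 113.6·0.003000 = 0.3408 lb
  SiO2: 113.6·0.9950 + 83.44·0.5205 = 156.5 lb
  PbO: 99.26·0.9990 = 99.16 lb
  TiO2: 59.24·0.9899 = 58.64 lb
  K2O: 27.83·0.6767 = 18.83 lb
LOI: 27.83·0.3233 + 113.6·0.002000 + 83.44·0.002900 + 59.24·0.01010 + 70.41·0.4374 + 99.26·0.001000 = 40.96 lb
Net of LOI, the glass mass = 453.8 − 40.96 = 412.8 lb (the oxide masses sum to this)
each wt % is 100 × oxide ÷ glass

Glass mass = 412.8 lb (batch 453.8 − LOI 40.96).
Composition: CaO 19.23%, Al2O3 0.08255%, SiO2 37.90%, PbO 24.02%, TiO2 14.21%, K2O 4.562%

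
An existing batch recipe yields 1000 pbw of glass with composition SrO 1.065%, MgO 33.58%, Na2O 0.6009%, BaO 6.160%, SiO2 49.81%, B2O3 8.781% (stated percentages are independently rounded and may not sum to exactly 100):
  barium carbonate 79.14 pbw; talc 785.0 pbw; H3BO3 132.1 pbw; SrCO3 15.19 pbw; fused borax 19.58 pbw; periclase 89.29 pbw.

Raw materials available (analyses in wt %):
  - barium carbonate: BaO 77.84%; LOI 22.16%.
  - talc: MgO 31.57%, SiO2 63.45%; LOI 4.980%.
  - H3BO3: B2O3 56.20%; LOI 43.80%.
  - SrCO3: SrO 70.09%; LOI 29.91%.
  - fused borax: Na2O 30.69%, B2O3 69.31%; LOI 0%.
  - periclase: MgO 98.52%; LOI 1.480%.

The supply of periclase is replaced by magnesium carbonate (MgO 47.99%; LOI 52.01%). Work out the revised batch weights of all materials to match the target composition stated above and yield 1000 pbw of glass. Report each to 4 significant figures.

Revised batch per 1000 pbw glass:
  barium carbonate: 79.14 pbw
  talc: 785.0 pbw
  H3BO3: 132.1 pbw
  SrCO3: 15.19 pbw
  fused borax: 19.58 pbw
  magnesium carbonate: 183.3 pbw
Total batch = 1214 pbw; LOI loss = 214.4 pbw

Every computation holds exact precision all the way through — working values are printed rounded to 4 significant digits across the worked steps; exactly one rounding is applied to every reported result. The derived quantities, including net glass mass, the totals, LOI, the six compositions, yield, are recomputed from the weighed amounts on 1000 pbw of glass in full float precision, as they appear in the problem or the answer.
Target oxide masses per 1000 pbw glass:
  SrO: 1.065% × 1000 = 10.65 pbw
  MgO: 33.58% × 1000 = 335.8 pbw
  Na2O: 0.6009% × 1000 = 6.009 pbw
  BaO: 6.160% × 1000 = 61.60 pbw
  SiO2: 49.81% × 1000 = 498.1 pbw
  B2O3: 8.781% × 1000 = 87.81 pbw
Checking each oxide sum from the weights as reported, relative to the basis at hand (every target is met by its sum exact up to rounding of places):
  SrO: 15.19·0.7009 = 10.65 pbw (target 10.65 pbw)
  MgO: 785.0·0.3157 + 183.3·0.4799 = 335.8 pbw (target 335.8 pbw)
  Na2O: 19.58·0.3069 = 6.009 pbw (target 6.009 pbw)
  BaO: 79.14·0.7784 = 61.60 pbw (target 61.60 pbw)
  SiO2: 785.0·0.6345 = 498.1 pbw (target 498.1 pbw)
  B2O3: 132.1·0.5620 + 19.58·0.6931 = 87.81 pbw (target 87.81 pbw)
Glass-mass sanity pass: net batch after ignition = 999.9 pbw (the Σ of target masses is 1000 pbw; versus the stated basis of 1000 pbw — differing by rounding only).
Total batch = Σ batch = 1214 pbw; LOI removed, Σ of batch·LOI: 214.4 pbw; the yield ratio, glass ÷ batch: 82.35%.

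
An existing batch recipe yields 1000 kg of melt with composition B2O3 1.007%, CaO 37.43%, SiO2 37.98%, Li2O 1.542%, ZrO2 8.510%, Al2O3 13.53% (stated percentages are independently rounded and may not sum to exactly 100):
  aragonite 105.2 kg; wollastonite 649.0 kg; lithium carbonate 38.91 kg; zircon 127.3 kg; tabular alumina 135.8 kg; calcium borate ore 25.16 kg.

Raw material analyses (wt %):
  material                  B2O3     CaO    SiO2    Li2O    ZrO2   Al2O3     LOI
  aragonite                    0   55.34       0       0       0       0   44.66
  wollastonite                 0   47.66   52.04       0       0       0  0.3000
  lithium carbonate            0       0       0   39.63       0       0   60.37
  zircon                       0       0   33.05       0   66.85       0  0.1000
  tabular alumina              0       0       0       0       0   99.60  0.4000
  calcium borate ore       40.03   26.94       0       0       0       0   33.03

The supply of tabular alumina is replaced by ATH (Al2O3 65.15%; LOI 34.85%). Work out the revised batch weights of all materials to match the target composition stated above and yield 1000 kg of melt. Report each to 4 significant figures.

Revised batch per 1000 kg melt:
  aragonite: 105.2 kg
  wollastonite: 649.0 kg
  lithium carbonate: 38.91 kg
  zircon: 127.3 kg
  ATH: 207.7 kg
  calcium borate ore: 25.16 kg
Total batch = 1153 kg; LOI loss = 153.2 kg

All arithmetic holds full float precision at each step — intermediates are printed (rounded to 4 significant figures) within the worked lines. A single rounding completes each reported number; all derived quantities (the totals, six oxide percentages, net glass mass, yield, LOI) are rebuilt from the batch weights on 1000 kg of glass in full precision as given in the problem or the answer.
Oxide-by-oxide targets in 1000 kg melt:
  B2O3: 1.007% × 1000 = 10.07 kg
  CaO: 37.43% × 1000 = 374.3 kg
  SiO2: 37.98% × 1000 = 379.8 kg
  Li2O: 1.542% × 1000 = 15.42 kg
  ZrO2: 8.510% × 1000 = 85.10 kg
  Al2O3: 13.53% × 1000 = 135.3 kg
Oxide-by-oxide audit per the reported batch figures, on the stated basis (sums match the target masses given rounding of the digits):
  B2O3: 25.16·0.4003 = 10.07 kg (target 10.07 kg)
  CaO: 105.2·0.5534 + 649.0·0.4766 + 25.16·0.2694 = 374.3 kg (target 374.3 kg)
  SiO2: 649.0·0.5204 + 127.3·0.3305 = 379.8 kg (target 379.8 kg)
  Li2O: 38.91·0.3963 = 15.42 kg (target 15.42 kg)
  ZrO2: 127.3·0.6685 = 85.10 kg (target 85.10 kg)
  Al2O3: 207.7·0.6515 = 135.3 kg (target 135.3 kg)
Mass balance on the glass: net batch after ignition = 1000 kg (targets for the oxides total 1000 kg; the stated basis being 1000 kg — a pure rounding effect).
Batch grand total — Σ batch = 1153 kg; loss to ignition Σ batch·LOI = 153.2 kg; yield: glass divided by total = 86.71%.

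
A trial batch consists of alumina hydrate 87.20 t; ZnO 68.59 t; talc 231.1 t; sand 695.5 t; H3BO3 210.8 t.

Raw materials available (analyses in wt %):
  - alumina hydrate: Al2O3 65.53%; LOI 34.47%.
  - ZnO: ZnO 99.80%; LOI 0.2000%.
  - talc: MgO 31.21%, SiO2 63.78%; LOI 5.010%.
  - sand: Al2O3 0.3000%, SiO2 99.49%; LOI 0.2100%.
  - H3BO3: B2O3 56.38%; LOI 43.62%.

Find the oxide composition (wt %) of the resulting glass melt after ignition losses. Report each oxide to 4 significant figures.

Mid-chain values are shown rounded to 4 significant digits. All internal work carries full precision throughout; each reported number is rounded a single time. All derived quantities are re-derived at full float precision (the five compositions, LOI, totals, the yield, glass mass) from the weighed amounts per 1158 t of glass as they appear in either problem or answer.
What the batch supplies per oxide:
  Al2O3: 87.20·0.6553 + 695.5·0.003000 = 59.23 t
  MgO: 231.1·0.3121 = 72.13 t
  B2O3: 210.8·0.5638 = 118.8 t
  ZnO: 68.59·0.9980 = 68.45 t
  SiO2: 231.1·0.6378 + 695.5·0.9949 = 839.3 t
LOI: 87.20·0.3447 + 68.59·0.002000 + 231.1·0.05010 + 695.5·0.002100 + 210.8·0.4362 = 135.2 t
Glass = total batch minus LOI = 1293 − 135.2 = 1158 t (equal to the oxide-mass sum)
oxide / glass × 100 gives the wt %

Glass mass = 1158 t (batch 1293 − LOI 135.2).
Composition: Al2O3 5.115%, MgO 6.228%, B2O3 10.26%, ZnO 5.911%, SiO2 72.48%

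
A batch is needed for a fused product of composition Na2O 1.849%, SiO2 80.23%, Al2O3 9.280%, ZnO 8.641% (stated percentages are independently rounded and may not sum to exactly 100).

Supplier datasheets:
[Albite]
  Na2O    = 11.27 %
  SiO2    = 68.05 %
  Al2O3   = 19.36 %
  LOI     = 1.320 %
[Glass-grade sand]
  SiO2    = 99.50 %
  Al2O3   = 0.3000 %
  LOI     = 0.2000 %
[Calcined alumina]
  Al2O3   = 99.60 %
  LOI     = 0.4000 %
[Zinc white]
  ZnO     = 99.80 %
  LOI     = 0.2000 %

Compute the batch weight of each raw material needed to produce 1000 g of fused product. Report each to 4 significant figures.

Every computation runs at full precision from start to finish — rounding to four significant digits extends to each in-between result as shown. Every reported figure is rounded just once — derived quantities, including ignition loss, yield, totals, four oxide percentages, net glass mass, are carried from the weighed amounts for 1000 g of glass at full precision, as quoted within the problem or answer text.
The oxide mass targets at 1000 g fused product:
  Na2O: 1.849% × 1000 = 18.49 g
  SiO2: 80.23% × 1000 = 802.3 g
  Al2O3: 9.280% × 1000 = 92.80 g
  ZnO: 8.641% × 1000 = 86.41 g
Balance tally, oxide-wise, applying the batch weights above, per the basis as stated (sum by sum, the targets are met given rounding of the digits):
  Na2O: 164.1·0.1127 = 18.49 g (target 18.49 g)
  SiO2: 164.1·0.6805 + 694.1·0.9950 = 802.3 g (target 802.3 g)
  Al2O3: 164.1·0.1936 + 694.1·0.003000 + 59.19·0.9960 = 92.81 g (target 92.80 g)
  ZnO: 86.58·0.9980 = 86.41 g (target 86.41 g)
Glass-mass bookkeeping: whole batch net of LOI = 1000 g (summing oxide targets gives 1000 g; stated basis 1000 g — gaps are rounding artifacts).
Summing the batch: Σ batch = 1004 g; the LOI term Σ batch·LOI equals 3.964 g; yield, glass over the total, = 99.61%.

Batch per 1000 g fused product:
  Albite: 164.1 g
  Glass-grade sand: 694.1 g
  Calcined alumina: 59.19 g
  Zinc white: 86.58 g
Total batch = 1004 g; LOI loss = 3.964 g; yield = 99.61%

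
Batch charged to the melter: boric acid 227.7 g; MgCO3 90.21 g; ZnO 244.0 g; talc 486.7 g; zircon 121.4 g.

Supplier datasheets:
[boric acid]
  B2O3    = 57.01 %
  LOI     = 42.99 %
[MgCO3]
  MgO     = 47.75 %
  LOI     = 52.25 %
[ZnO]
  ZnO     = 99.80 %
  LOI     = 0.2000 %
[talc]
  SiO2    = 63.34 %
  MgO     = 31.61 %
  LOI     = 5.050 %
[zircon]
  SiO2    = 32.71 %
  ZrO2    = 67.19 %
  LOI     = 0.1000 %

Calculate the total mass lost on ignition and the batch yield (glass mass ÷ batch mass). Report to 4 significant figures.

LOI loss = 170.2 g; glass = 999.8 g; yield = 85.45%

Each numeric step carries exact precision all the way through — working values are printed, rounded to 4 significant digits, within the worked lines. A single rounding produces every reported figure — the derived quantities, including the totals, LOI, the yield, net glass mass, five oxide percentages, are rebuilt from the weighed amounts per 999.8 g of glass at full precision as set out in question or answer.
Loss on ignition, line by line:
  boric acid: 227.7 × 0.4299 = 97.89 g
  MgCO3: 90.21 × 0.5225 = 47.13 g
  ZnO: 244.0 × 0.002000 = 0.4880 g
  talc: 486.7 × 0.05050 = 24.58 g
  zircon: 121.4 × 0.001000 = 0.1214 g
Total LOI = 170.2 g
Glass = batch − LOI = 1170 − 170.2 = 999.8 g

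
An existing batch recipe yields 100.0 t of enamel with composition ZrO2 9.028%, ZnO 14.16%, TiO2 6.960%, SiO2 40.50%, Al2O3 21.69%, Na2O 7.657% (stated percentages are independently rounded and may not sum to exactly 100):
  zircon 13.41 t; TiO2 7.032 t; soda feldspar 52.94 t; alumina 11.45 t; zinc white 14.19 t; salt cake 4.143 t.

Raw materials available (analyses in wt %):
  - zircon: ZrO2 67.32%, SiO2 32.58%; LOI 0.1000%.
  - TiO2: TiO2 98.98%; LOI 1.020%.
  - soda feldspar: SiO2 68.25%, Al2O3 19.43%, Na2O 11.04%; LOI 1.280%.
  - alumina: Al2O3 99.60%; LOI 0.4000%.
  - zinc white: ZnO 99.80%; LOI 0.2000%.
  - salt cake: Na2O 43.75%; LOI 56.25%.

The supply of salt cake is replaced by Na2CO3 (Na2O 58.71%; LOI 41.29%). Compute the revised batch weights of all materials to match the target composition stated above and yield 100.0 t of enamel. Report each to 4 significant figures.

Each numeric step keeps full precision at every stage; in-progress results are shown with 4-significant-digit rounding in the working; each reported number is rounded once only — all derived quantities, including yield, ignition loss, totals, net glass mass, the six compositions, are rebuilt from the batch weights on 100.0 t of glass at exact precision exactly as printed in the problem or answer text.
The oxide mass targets at 100.0 t enamel:
  ZrO2: 9.028% × 100.0 = 9.028 t
  ZnO: 14.16% × 100.0 = 14.16 t
  TiO2: 6.960% × 100.0 = 6.960 t
  SiO2: 40.50% × 100.0 = 40.50 t
  Al2O3: 21.69% × 100.0 = 21.69 t
  Na2O: 7.657% × 100.0 = 7.657 t
Checking each oxide sum on the weights just shown, at the basis given (every target is met by its sum up to rounding of the answer):
  ZrO2: 13.41·0.6732 = 9.028 t (target 9.028 t)
  ZnO: 14.19·0.9980 = 14.16 t (target 14.16 t)
  TiO2: 7.032·0.9898 = 6.960 t (target 6.960 t)
  SiO2: 13.41·0.3258 + 52.94·0.6825 = 40.50 t (target 40.50 t)
  Al2O3: 52.94·0.1943 + 11.45·0.9960 = 21.69 t (target 21.69 t)
  Na2O: 52.94·0.1104 + 3.087·0.5871 = 7.657 t (target 7.657 t)
Auditing the glass mass value: the batch minus its LOI: 100.0 t (summing oxide targets gives 99.99 t; stated basis 100.0 t — any gap is answer rounding).
Whole-batch sum: Σ batch = 102.1 t; ignition loss, Σ(batch × LOI) = 2.112 t; glass ÷ batch gives a yield of 97.93%.

Revised batch per 100.0 t enamel:
  zircon: 13.41 t
  TiO2: 7.032 t
  soda feldspar: 52.94 t
  alumina: 11.45 t
  zinc white: 14.19 t
  Na2CO3: 3.087 t
Total batch = 102.1 t; LOI loss = 2.112 t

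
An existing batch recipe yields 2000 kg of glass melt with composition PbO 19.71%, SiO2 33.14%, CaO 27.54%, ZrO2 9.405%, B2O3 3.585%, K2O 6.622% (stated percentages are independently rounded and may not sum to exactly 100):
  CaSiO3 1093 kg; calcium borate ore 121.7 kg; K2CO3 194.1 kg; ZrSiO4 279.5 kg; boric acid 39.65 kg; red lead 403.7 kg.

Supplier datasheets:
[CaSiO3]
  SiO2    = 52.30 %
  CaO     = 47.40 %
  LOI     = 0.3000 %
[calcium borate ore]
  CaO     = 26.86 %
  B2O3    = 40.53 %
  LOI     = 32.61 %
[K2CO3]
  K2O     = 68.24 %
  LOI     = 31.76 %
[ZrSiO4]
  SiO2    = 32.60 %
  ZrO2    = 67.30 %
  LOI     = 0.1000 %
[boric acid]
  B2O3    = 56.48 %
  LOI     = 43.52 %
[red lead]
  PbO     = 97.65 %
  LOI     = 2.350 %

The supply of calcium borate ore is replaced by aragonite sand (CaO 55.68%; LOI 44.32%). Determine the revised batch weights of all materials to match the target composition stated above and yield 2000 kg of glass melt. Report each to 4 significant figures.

Each numeric step runs at exact precision from first step to last. The intermediate values are printed with 4-significant-figure rounding between the steps — each reported value carries a single rounding. Derived quantities (net glass mass, totals, LOI, the six compositions, yield) are re-derived from the batch weights on 2000 kg of glass in exact precision exactly as printed in question or answer.
Oxide-by-oxide targets in 2000 kg glass melt:
  PbO: 19.71% × 2000 = 394.2 kg
  SiO2: 33.14% × 2000 = 662.8 kg
  CaO: 27.54% × 2000 = 550.8 kg
  ZrO2: 9.405% × 2000 = 188.1 kg
  B2O3: 3.585% × 2000 = 71.70 kg
  K2O: 6.622% × 2000 = 132.4 kg
Checking each oxide sum using the reported weights, on the stated basis (summed amounts equal target values up to rounding of the answer):
  PbO: 403.7·0.9765 = 394.2 kg (target 394.2 kg)
  SiO2: 1093·0.5230 + 279.5·0.3260 = 662.8 kg (target 662.8 kg)
  CaO: 1093·0.4740 + 58.69·0.5568 = 550.8 kg (target 550.8 kg)
  ZrO2: 279.5·0.6730 = 188.1 kg (target 188.1 kg)
  B2O3: 126.9·0.5648 = 71.67 kg (target 71.70 kg)
  K2O: 194.1·0.6824 = 132.5 kg (target 132.4 kg)
Consistency of the glass mass: the batch minus its LOI: 2000 kg (oxide target masses add up to 2000 kg; with the basis standing at 2000 kg — gaps are rounding artifacts).
Adding the batch up: Σ batch = 2156 kg; LOI loss = Σ batch·LOI = 155.9 kg; the yield ratio, glass ÷ batch: 92.77%.

Revised batch per 2000 kg glass melt:
  CaSiO3: 1093 kg
  aragonite sand: 58.69 kg
  K2CO3: 194.1 kg
  ZrSiO4: 279.5 kg
  boric acid: 126.9 kg
  red lead: 403.7 kg
Total batch = 2156 kg; LOI loss = 155.9 kg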